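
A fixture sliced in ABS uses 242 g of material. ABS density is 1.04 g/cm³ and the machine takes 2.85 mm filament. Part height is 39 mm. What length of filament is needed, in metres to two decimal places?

36.48 m

Extruded volume: 242/1.04 = 232.6923 cm³ (232692.3 mm³).
Filament cross-section = π × (2.85/2)² = 6.3794 mm².
Length = 232692.3 / 6.3794 = 36475.58 mm = 36.48 m.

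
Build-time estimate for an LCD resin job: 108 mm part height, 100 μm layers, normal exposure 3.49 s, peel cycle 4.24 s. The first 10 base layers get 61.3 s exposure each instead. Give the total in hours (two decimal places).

2.48 hours

Layer count = ceil(108 / 0.1) = 1080.
Base layers: 10 × (61.3 + 4.24) → 655.4 s.
Regular layers: 1070 × (3.49 + 4.24) → 8271.1 s.
Total = 655.4 + 8271.1 = 8926.5 s = 2.48 hours.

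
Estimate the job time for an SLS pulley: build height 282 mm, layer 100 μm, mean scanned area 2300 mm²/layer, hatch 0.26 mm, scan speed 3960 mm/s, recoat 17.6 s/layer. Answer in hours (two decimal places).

15.54 hours

Layer count = ceil(282 / 0.1) = 2820.
Hatch length per layer = 2300 / 0.26, so 8846.2 mm.
Scan time per layer = 8846.2 / 3960 = 2.2339 s.
Time per layer = 2.2339 + 17.6, so 19.8339 s.
Total: 2820 × 19.8339 s = 55931.598 s → 15.54 hours.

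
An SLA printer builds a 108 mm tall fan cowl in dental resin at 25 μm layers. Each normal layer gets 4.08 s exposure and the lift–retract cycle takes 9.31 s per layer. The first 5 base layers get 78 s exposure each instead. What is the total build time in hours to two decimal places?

Layer count = ceil(108 / 0.025) = 4320.
Burn-in layers: 5 × (78 + 9.31) → 436.55 s.
Normal layers = 4315 × (4.08 + 9.31), so 57777.85 s.
Total = 436.55 + 57777.85 = 58214.4 s = 16.17 hours.

16.17 hours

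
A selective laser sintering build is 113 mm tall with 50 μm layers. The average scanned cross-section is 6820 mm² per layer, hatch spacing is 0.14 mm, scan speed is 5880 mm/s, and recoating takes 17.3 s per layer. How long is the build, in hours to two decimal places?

16.06 hours

Number of layers: 113 / 0.05 → 2260 (rounded up).
Hatch length per layer = 6820 / 0.14, so 48714.3 mm.
Per-layer scan time: 48714.3 / 5880 → 8.2847 s.
Layer cycle = 8.2847 + 17.3 = 25.5847 s.
Total: 2260 × 25.5847 s = 57821.422 s → 16.06 hours.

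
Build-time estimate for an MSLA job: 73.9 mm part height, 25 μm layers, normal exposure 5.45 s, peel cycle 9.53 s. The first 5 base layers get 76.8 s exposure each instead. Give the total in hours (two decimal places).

Number of layers: 73.9 / 0.025 → 2956 (rounded up).
Burn-in layers: 5 × (76.8 + 9.53) → 431.65 s.
Remaining layers: 2951 × (5.45 + 9.53) → 44205.98 s.
Sum: 431.65 + 44205.98 = 44637.63 s → 12.40 hours.

12.40 hours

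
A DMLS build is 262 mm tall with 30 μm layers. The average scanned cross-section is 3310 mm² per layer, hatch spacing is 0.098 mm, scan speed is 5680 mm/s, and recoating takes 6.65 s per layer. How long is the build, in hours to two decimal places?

30.56 hours

Number of layers: 262 / 0.03 → 8734 (rounded up).
Scan path per layer = 3310 / 0.098, so 33775.5 mm.
Per-layer scan time = 33775.5 / 5680, so 5.9464 s.
Time per layer: 5.9464 + 6.65 → 12.5964 s.
8734 layers × 12.5964 s/layer = 110016.9576 s, i.e. 30.56 hours.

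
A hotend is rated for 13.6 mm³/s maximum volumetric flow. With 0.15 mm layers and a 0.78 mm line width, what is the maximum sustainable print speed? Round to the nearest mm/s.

A: 0.15 × 0.78 → 0.117 mm².
Max speed = 13.6 / 0.117 = 116.24 ≈ 116 mm/s.

116 mm/s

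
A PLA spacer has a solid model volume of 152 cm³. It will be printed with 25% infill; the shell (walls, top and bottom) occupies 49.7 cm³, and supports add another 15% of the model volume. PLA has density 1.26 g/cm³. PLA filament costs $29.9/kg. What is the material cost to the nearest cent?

Volume inside the shell = 152 − 49.7, so 102.3 cm³.
Deposited infill = 0.25 × 102.3, so 25.575 cm³.
Support = 0.15 × 152, so 22.8 cm³.
Total extruded: 49.7 + 25.575 + 22.8 → 98.075 cm³.
Mass: 98.075 × 1.26 → 123.5745 g.
At $29.9/kg: 123.5745/1000 × 29.9 = $3.69.

$3.69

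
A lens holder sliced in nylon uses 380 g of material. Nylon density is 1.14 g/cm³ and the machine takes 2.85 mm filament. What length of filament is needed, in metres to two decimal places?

Volume = 380 g / 1.14 g·cm⁻³ = 333.3333 cm³ = 333333.3 mm³.
Cross-section of 2.85 mm filament: π·(2.85/2)² = 6.3794 mm².
Length = 333333.3 / 6.3794 = 52251.51 mm = 52.25 m.

52.25 m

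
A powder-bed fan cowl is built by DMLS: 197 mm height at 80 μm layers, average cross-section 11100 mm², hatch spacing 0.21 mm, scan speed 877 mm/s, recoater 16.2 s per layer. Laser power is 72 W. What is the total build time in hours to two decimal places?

Number of layers: 197 / 0.08 → 2463 (rounded up).
Per-layer scan distance: 11100 / 0.21 → 52857.1 mm.
Scan time per layer: 52857.1 / 877 → 60.2704 s.
Per-layer time = 60.2704 + 16.2 = 76.4704 s.
Total: 2463 × 76.4704 s = 188346.5952 s → 52.32 hours.

52.32 hours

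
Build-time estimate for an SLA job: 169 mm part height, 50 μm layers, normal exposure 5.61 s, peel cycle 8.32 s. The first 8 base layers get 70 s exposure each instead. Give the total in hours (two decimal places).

Layer count = ceil(169 / 0.05) = 3380.
Burn-in layers: 8 × (70 + 8.32) → 626.56 s.
Regular layers: 3372 × (5.61 + 8.32) → 46971.96 s.
Sum: 626.56 + 46971.96 = 47598.52 s → 13.22 hours.

13.22 hours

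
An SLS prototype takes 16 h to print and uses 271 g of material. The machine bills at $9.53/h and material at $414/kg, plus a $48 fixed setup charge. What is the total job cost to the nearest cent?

$312.67

Machine cost = 9.53 × 16, so $152.48.
Material cost = 414 × 271/1000 = $112.194.
Total = 152.48 + 112.194 + 48 = 312.674 ≈ $312.67.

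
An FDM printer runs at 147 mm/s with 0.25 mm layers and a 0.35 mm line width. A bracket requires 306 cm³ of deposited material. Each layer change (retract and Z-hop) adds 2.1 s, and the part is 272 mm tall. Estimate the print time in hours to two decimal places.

Bead cross-section: 0.25 × 0.35 → 0.0875 mm².
Path length: 306000 mm³ / 0.0875 mm² → 3497142.9 mm.
Print-move time: 3497142.9 / 147 → 23790.1 s.
Layers = ⌈272/0.25⌉ = 1088.
Z-hop total: 1088 × 2.1 → 2284.8 s.
Total = 23790.1 + 2284.8 = 26074.9 s = 7.24 hours.

7.24 hours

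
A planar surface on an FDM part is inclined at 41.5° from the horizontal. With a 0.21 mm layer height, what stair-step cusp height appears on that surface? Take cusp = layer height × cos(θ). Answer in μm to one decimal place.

h_c = t·cos θ = 0.21 × 0.7490 = 0.15729 mm (157.3 μm).

157.3 μm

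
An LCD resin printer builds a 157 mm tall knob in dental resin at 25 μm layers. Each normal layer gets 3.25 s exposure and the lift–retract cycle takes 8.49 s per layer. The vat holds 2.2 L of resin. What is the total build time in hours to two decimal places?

Layer count = ceil(157 / 0.025) = 6280.
Cycle time = 3.25 + 8.49, so 11.74 s.
Total = 6280 × 11.74 = 73727.2 s = 20.48 hours.

20.48 hours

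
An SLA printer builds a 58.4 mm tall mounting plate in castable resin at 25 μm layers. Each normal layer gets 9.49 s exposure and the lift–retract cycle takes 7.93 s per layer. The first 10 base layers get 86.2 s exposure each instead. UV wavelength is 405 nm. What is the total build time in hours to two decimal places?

11.52 hours

Layer count = ceil(58.4 / 0.025) = 2336.
Base layers = 10 × (86.2 + 7.93) = 941.3 s.
Regular layers = 2326 × (9.49 + 7.93) = 40518.92 s.
Total = 941.3 + 40518.92 = 41460.22 s = 11.52 hours.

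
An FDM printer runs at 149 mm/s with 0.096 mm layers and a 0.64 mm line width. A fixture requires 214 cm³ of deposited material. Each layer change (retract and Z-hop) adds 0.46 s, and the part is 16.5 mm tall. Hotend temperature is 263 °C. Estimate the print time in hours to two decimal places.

Line area = 0.096 × 0.64, so 0.06144 mm².
Path length: 214000 mm³ / 0.06144 mm² → 3483072.9 mm.
Time extruding = 3483072.9 / 149, so 23376.3 s.
Layers = ⌈16.5/0.096⌉ = 172.
Layer-change overhead = 172 × 0.46, so 79.12 s.
Altogether 23376.3 + 79.12 = 23455.42 s, i.e. 6.52 hours.

6.52 hours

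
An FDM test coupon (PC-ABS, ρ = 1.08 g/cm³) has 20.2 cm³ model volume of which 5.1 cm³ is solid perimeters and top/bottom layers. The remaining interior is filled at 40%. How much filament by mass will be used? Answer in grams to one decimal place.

12.0 g

Volume inside the shell = 20.2 − 5.1 = 15.1 cm³.
Infill deposited: 0.40 × 15.1 → 6.04 cm³.
Total extruded: 5.1 + 6.04 → 11.14 cm³.
Mass = 11.14 × 1.08 = 12.0312 g.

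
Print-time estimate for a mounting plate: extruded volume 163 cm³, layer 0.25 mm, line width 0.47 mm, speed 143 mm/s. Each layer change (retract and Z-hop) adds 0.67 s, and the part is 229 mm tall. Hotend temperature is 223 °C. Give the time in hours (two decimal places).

2.87 hours

Extrusion cross-section = 0.25 × 0.47 = 0.1175 mm².
Total extruded path = 163000/0.1175 = 1387234 mm.
Extrusion time = 1387234 / 143, so 9700.9 s.
Layer count = ceil(229 / 0.25) = 916.
Z-hop total = 916 × 0.67, so 613.72 s.
Total = 9700.9 + 613.72 = 10314.62 s = 2.87 hours.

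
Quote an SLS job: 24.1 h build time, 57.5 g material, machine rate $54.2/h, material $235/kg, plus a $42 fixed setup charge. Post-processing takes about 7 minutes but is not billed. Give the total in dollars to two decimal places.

Machine cost = 54.2 × 24.1, so $1306.22.
Feedstock cost: 235 × 57.5/1000 → $13.5125.
Total = 1306.22 + 13.5125 + 42 = 1361.7325 ≈ $1361.73.

$1361.73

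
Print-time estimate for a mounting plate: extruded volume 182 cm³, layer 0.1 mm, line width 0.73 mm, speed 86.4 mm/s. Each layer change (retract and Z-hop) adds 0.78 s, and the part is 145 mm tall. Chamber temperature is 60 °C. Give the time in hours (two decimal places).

8.33 hours

Extrusion cross-section = 0.1 × 0.73, so 0.073 mm².
Total extruded path = 182000/0.073 = 2493150.7 mm.
Time extruding: 2493150.7 / 86.4 → 28855.9 s.
Layers = ⌈145/0.1⌉ = 1450.
Non-print overhead = 1450 × 0.78 = 1131 s.
Total = 28855.9 + 1131 = 29986.9 s = 8.33 hours.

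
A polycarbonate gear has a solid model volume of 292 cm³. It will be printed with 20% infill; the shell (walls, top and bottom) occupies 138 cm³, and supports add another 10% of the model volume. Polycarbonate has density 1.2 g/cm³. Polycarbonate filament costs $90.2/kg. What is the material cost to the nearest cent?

Infill region = 292 − 138, so 154 cm³.
Infill deposited = 0.20 × 154 = 30.8 cm³.
Support = 0.10 × 292 = 29.2 cm³.
Deposited volume: 138 + 30.8 + 29.2 → 198 cm³.
Mass: 198 × 1.2 → 237.6 g.
Cost = 237.6 g / 1000 × $90.2/kg = $21.43.

$21.43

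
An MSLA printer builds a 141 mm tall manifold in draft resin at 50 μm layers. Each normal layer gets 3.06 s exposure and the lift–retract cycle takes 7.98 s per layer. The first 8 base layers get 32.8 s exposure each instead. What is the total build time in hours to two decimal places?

Layer count = ceil(141 / 0.05) = 2820.
Base layers = 8 × (32.8 + 7.98) = 326.24 s.
Regular layers = 2812 × (3.06 + 7.98), so 31044.48 s.
Total = 326.24 + 31044.48 = 31370.72 s = 8.71 hours.

8.71 hours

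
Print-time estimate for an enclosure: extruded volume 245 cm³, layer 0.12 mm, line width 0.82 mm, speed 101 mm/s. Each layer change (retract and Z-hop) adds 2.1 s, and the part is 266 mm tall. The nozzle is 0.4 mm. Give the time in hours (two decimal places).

Bead cross-section = 0.12 × 0.82, so 0.0984 mm².
Path length: 245000 mm³ / 0.0984 mm² → 2489837.4 mm.
Extrusion time: 2489837.4 / 101 → 24651.9 s.
Layer count = ceil(266 / 0.12) = 2217.
Layer-change overhead = 2217 × 2.1, so 4655.7 s.
Total = 24651.9 + 4655.7 = 29307.6 s = 8.14 hours.

8.14 hours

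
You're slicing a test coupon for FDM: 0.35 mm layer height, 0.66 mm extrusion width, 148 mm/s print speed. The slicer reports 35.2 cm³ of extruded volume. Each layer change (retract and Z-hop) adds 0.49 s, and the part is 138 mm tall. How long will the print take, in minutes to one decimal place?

20.4 minutes

Bead cross-section: 0.35 × 0.66 → 0.231 mm².
Total extruded path = 35200/0.231 = 152381 mm.
Extrusion time = 152381 / 148 = 1029.6 s.
Layer count = ceil(138 / 0.35) = 395.
Layer-change overhead = 395 × 0.49, so 193.55 s.
Altogether 1029.6 + 193.55 = 1223.15 s, i.e. 20.4 minutes.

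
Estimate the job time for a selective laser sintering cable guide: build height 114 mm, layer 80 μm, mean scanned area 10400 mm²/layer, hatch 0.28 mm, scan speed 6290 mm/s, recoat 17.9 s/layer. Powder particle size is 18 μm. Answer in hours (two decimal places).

9.42 hours

Layers = ⌈114/0.08⌉ = 1425.
Hatch length per layer = 10400 / 0.28 = 37142.9 mm.
Laser time per layer = 37142.9 / 6290, so 5.9051 s.
Time per layer = 5.9051 + 17.9 = 23.8051 s.
Total: 1425 × 23.8051 s = 33922.2675 s → 9.42 hours.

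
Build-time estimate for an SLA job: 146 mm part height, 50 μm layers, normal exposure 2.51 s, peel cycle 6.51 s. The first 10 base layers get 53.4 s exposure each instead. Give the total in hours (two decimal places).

7.46 hours

Number of layers: 146 / 0.05 → 2920 (rounded up).
Bottom layers = 10 × (53.4 + 6.51), so 599.1 s.
Normal layers = 2910 × (2.51 + 6.51) = 26248.2 s.
Total = 599.1 + 26248.2 = 26847.3 s = 7.46 hours.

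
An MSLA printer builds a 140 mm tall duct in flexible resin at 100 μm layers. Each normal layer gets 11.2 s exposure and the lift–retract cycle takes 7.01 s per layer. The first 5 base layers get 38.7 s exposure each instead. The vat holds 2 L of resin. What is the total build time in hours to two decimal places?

Layers = ⌈140/0.1⌉ = 1400.
Burn-in layers = 5 × (38.7 + 7.01), so 228.55 s.
Normal layers: 1395 × (11.2 + 7.01) → 25402.95 s.
Total = 228.55 + 25402.95 = 25631.5 s = 7.12 hours.

7.12 hours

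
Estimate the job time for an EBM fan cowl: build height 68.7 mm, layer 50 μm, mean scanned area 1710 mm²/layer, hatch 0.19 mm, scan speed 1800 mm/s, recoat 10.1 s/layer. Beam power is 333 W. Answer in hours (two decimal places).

Layers = ⌈68.7/0.05⌉ = 1374.
Per-layer scan distance = 1710 / 0.19 = 9000 mm.
Beam time per layer: 9000 / 1800 → 5 s.
Time per layer = 5 + 10.1, so 15.1 s.
Total: 1374 × 15.1 s = 20747.4 s → 5.76 hours.

5.76 hours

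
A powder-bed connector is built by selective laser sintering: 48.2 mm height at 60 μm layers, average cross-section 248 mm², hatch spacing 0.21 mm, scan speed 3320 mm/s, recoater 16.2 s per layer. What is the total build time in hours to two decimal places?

3.70 hours

Layer count = ceil(48.2 / 0.06) = 804.
Per-layer scan distance = 248 / 0.21 = 1181 mm.
Laser time per layer: 1181 / 3320 → 0.3557 s.
Per-layer time: 0.3557 + 16.2 → 16.5557 s.
804 layers × 16.5557 s/layer = 13310.7828 s, i.e. 3.70 hours.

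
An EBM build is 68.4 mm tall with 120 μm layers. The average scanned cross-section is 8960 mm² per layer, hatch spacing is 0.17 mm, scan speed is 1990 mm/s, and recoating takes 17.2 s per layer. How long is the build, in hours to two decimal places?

Layer count = ceil(68.4 / 0.12) = 570.
Hatch length per layer: 8960 / 0.17 → 52705.9 mm.
Per-layer scan time = 52705.9 / 1990, so 26.4854 s.
Layer cycle = 26.4854 + 17.2 = 43.6854 s.
Build time = 570 × 43.6854 = 24900.678 s = 6.92 hours.

6.92 hours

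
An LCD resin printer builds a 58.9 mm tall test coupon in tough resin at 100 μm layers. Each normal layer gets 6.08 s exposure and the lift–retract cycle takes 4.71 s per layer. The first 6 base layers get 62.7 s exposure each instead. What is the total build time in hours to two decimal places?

1.86 hours

Layer count = ceil(58.9 / 0.1) = 589.
Bottom layers: 6 × (62.7 + 4.71) → 404.46 s.
Remaining layers = 583 × (6.08 + 4.71), so 6290.57 s.
Sum: 404.46 + 6290.57 = 6695.03 s → 1.86 hours.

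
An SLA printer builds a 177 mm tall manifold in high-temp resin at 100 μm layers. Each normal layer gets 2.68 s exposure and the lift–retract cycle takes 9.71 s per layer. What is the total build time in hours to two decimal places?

Layers = ⌈177/0.1⌉ = 1770.
Per-layer time: 2.68 + 9.71 → 12.39 s.
Build time: 1770 × 12.39 s = 21930.3 s, i.e. 6.09 hours.

6.09 hours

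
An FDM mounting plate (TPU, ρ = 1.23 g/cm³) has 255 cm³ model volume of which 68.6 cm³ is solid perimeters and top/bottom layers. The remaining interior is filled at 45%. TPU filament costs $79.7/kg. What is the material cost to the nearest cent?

$14.95

Volume inside the shell = 255 − 68.6 = 186.4 cm³.
Infill deposited = 0.45 × 186.4 = 83.88 cm³.
Total extruded = 68.6 + 83.88 = 152.48 cm³.
Mass = 152.48 × 1.23 = 187.5504 g.
Cost = 187.5504 g / 1000 × $79.7/kg = $14.95.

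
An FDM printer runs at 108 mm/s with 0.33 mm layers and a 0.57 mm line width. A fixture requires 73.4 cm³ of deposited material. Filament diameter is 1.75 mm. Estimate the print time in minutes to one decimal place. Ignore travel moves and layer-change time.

60.2 minutes

Extrusion cross-section = 0.33 × 0.57 = 0.1881 mm².
Toolpath length = 73.4 cm³ / 0.1881 mm² = 73400 / 0.1881 = 390218 mm.
Print-move time: 390218 / 108 → 3613.1 s.
In the requested units: 3613.1 s = 60.2 minutes.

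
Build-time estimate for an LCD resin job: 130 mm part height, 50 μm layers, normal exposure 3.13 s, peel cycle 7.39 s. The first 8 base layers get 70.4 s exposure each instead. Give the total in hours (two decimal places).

Layers = ⌈130/0.05⌉ = 2600.
Bottom layers = 8 × (70.4 + 7.39) = 622.32 s.
Regular layers: 2592 × (3.13 + 7.39) → 27267.84 s.
Sum: 622.32 + 27267.84 = 27890.16 s → 7.75 hours.

7.75 hours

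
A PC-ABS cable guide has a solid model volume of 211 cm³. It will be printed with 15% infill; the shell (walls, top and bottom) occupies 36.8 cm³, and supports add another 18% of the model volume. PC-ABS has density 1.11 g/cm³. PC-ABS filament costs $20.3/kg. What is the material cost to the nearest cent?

$2.27

Volume inside the shell: 211 − 36.8 → 174.2 cm³.
Deposited infill = 0.15 × 174.2, so 26.13 cm³.
Support: 0.18 × 211 → 37.98 cm³.
Total printed volume = 36.8 + 26.13 + 37.98, so 100.91 cm³.
Mass: 100.91 × 1.11 → 112.0101 g.
Cost = 112.0101 g / 1000 × $20.3/kg = $2.27.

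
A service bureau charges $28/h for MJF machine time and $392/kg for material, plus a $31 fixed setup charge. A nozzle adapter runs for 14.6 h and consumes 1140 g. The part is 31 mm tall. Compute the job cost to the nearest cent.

$886.68

Time charge = 28 × 14.6, so $408.80.
Material cost = 392 × 1140/1000, so $446.88.
Adding setup: 408.80 + 446.88 + 31 → $886.68.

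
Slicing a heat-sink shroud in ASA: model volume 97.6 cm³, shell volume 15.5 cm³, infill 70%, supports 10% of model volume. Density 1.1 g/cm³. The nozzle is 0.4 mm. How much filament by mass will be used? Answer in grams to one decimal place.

91.0 g

Interior volume = 97.6 − 15.5 = 82.1 cm³.
Infill volume: 0.70 × 82.1 → 57.47 cm³.
Support = 0.10 × 97.6, so 9.76 cm³.
Total extruded = 15.5 + 57.47 + 9.76, so 82.73 cm³.
Mass = 82.73 × 1.1 = 91.003 g.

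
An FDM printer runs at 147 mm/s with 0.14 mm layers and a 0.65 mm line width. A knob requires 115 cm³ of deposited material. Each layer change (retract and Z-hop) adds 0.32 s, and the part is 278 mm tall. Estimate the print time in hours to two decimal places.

2.56 hours

Extrusion cross-section: 0.14 × 0.65 → 0.091 mm².
Path length: 115000 mm³ / 0.091 mm² → 1263736.3 mm.
Extrusion time = 1263736.3 / 147, so 8596.8 s.
Number of layers: 278 / 0.14 → 1986 (rounded up).
Layer-change overhead: 1986 × 0.32 → 635.52 s.
Total = 8596.8 + 635.52 = 9232.32 s = 2.56 hours.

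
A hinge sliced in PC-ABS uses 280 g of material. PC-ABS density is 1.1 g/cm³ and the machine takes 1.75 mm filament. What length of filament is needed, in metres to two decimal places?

105.83 m

Volume = 280 g / 1.1 g·cm⁻³ = 254.5455 cm³ = 254545.5 mm³.
Filament cross-section = π × (1.75/2)² = 2.4053 mm².
Length = 254545.5 / 2.4053 = 105826.92 mm = 105.83 m.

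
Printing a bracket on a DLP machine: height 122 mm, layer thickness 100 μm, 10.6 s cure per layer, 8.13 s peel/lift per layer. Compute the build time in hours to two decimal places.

6.35 hours

Layers = ⌈122/0.1⌉ = 1220.
Each layer takes = 10.6 + 8.13 = 18.73 s.
Build time: 1220 × 18.73 s = 22850.6 s, i.e. 6.35 hours.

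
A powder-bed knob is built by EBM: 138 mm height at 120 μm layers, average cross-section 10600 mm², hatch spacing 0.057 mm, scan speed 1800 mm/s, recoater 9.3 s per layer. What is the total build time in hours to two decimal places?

Layer count = ceil(138 / 0.12) = 1150.
Hatch length per layer = 10600 / 0.057 = 185964.9 mm.
Scan time per layer: 185964.9 / 1800 → 103.3138 s.
Layer cycle = 103.3138 + 9.3 = 112.6138 s.
Total: 1150 × 112.6138 s = 129505.87 s → 35.97 hours.

35.97 hours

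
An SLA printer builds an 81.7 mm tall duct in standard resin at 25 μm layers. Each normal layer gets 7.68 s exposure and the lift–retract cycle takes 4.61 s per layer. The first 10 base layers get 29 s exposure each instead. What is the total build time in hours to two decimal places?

Layers = ⌈81.7/0.025⌉ = 3268.
Burn-in layers: 10 × (29 + 4.61) → 336.1 s.
Normal layers: 3258 × (7.68 + 4.61) → 40040.82 s.
Total = 336.1 + 40040.82 = 40376.92 s = 11.22 hours.

11.22 hours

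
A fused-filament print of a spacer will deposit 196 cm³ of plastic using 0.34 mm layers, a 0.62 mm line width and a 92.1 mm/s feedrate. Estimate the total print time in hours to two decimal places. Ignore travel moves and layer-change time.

2.80 hours

Bead cross-section: 0.34 × 0.62 → 0.2108 mm².
Toolpath length = 196 cm³ / 0.2108 mm² = 196000 / 0.2108 = 929791.3 mm.
Extrusion time: 929791.3 / 92.1 → 10095.5 s.
10095.5 s = 2.80 hours.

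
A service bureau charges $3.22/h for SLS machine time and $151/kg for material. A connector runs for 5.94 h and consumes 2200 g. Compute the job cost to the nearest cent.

Machine-time cost = 3.22 × 5.94 = $19.1268.
Material charge = 151 × 2200/1000 = $332.20.
Total = 19.1268 + 332.20 = 351.3268 ≈ $351.33.

$351.33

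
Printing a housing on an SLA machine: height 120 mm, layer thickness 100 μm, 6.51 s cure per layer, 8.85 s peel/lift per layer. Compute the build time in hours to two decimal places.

5.12 hours

Layers = ⌈120/0.1⌉ = 1200.
Each layer takes: 6.51 + 8.85 → 15.36 s.
Total = 1200 × 15.36 = 18432 s = 5.12 hours.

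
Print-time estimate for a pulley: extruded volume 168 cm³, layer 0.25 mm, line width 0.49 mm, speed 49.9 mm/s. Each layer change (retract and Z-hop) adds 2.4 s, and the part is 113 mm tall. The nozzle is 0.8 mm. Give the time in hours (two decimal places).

7.94 hours

Extrusion cross-section = 0.25 × 0.49 = 0.1225 mm².
Path length: 168000 mm³ / 0.1225 mm² → 1371428.6 mm.
Print-move time = 1371428.6 / 49.9, so 27483.5 s.
Layer count = ceil(113 / 0.25) = 452.
Layer-change overhead: 452 × 2.4 → 1084.8 s.
Total = 27483.5 + 1084.8 = 28568.3 s = 7.94 hours.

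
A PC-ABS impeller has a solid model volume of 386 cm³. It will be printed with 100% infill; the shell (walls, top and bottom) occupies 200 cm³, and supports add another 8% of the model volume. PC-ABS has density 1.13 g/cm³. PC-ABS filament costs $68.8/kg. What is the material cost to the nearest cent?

$32.41

Infill region: 386 − 200 → 186 cm³.
Deposited infill = 1.00 × 186 = 186 cm³.
Support = 0.08 × 386 = 30.88 cm³.
Total extruded = 200 + 186 + 30.88 = 416.88 cm³.
Mass = 416.88 × 1.13, so 471.0744 g.
At $68.8/kg: 471.0744/1000 × 68.8 = $32.41.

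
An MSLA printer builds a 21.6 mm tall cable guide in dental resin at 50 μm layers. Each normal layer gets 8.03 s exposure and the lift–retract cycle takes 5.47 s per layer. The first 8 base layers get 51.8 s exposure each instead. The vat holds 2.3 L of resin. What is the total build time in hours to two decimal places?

1.72 hours

Layers = ⌈21.6/0.05⌉ = 432.
Burn-in layers = 8 × (51.8 + 5.47) = 458.16 s.
Normal layers: 424 × (8.03 + 5.47) → 5724 s.
Sum: 458.16 + 5724 = 6182.16 s → 1.72 hours.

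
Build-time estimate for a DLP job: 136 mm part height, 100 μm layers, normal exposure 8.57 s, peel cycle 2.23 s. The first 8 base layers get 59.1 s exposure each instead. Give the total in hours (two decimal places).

Layers = ⌈136/0.1⌉ = 1360.
Burn-in layers = 8 × (59.1 + 2.23), so 490.64 s.
Regular layers = 1352 × (8.57 + 2.23) = 14601.6 s.
Total = 490.64 + 14601.6 = 15092.24 s = 4.19 hours.

4.19 hours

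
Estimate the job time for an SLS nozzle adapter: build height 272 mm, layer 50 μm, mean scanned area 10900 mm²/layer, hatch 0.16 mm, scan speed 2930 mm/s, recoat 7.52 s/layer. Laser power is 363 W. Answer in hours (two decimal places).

46.50 hours

Number of layers: 272 / 0.05 → 5440 (rounded up).
Scan path per layer = 10900 / 0.16 = 68125 mm.
Per-layer scan time = 68125 / 2930, so 23.2509 s.
Per-layer time = 23.2509 + 7.52 = 30.7709 s.
5440 layers × 30.7709 s/layer = 167393.696 s, i.e. 46.50 hours.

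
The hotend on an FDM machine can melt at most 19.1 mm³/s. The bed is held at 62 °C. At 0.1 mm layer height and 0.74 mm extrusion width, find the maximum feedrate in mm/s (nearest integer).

258 mm/s

Bead cross-section = 0.1 × 0.74 = 0.074 mm².
v_max = Q/A = 19.1/0.074 = 258.11 mm/s → 258 mm/s.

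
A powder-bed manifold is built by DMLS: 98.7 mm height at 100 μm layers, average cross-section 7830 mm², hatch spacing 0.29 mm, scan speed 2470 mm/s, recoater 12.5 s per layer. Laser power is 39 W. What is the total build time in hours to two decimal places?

6.42 hours

Layer count = ceil(98.7 / 0.1) = 987.
Scan path per layer: 7830 / 0.29 → 27000 mm.
Per-layer scan time: 27000 / 2470 → 10.9312 s.
Layer cycle = 10.9312 + 12.5 = 23.4312 s.
987 layers × 23.4312 s/layer = 23126.5944 s, i.e. 6.42 hours.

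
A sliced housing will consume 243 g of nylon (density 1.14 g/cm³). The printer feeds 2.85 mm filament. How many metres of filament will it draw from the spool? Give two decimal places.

Volume = 243 g / 1.14 g·cm⁻³ = 213.1579 cm³ = 213157.9 mm³.
A = π r² = π × 1.425² = 6.3794 mm².
Length = 213157.9 / 6.3794 = 33413.47 mm = 33.41 m.

33.41 m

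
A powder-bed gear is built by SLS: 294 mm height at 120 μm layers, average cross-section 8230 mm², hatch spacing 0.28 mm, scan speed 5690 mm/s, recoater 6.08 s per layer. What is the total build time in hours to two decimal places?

7.65 hours

Layers = ⌈294/0.12⌉ = 2450.
Hatch length per layer: 8230 / 0.28 → 29392.9 mm.
Per-layer scan time: 29392.9 / 5690 → 5.1657 s.
Layer cycle: 5.1657 + 6.08 → 11.2457 s.
2450 layers × 11.2457 s/layer = 27551.965 s, i.e. 7.65 hours.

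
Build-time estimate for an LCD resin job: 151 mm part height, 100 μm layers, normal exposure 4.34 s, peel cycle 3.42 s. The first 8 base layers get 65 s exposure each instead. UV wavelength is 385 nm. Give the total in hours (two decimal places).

3.39 hours

Number of layers: 151 / 0.1 → 1510 (rounded up).
Bottom layers = 8 × (65 + 3.42), so 547.36 s.
Normal layers = 1502 × (4.34 + 3.42), so 11655.52 s.
Total = 547.36 + 11655.52 = 12202.88 s = 3.39 hours.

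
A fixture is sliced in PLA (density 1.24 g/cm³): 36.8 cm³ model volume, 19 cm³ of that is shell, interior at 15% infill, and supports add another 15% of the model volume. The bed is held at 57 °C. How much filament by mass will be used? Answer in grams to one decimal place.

Interior volume = 36.8 − 19 = 17.8 cm³.
Infill deposited = 0.15 × 17.8 = 2.67 cm³.
Support = 0.15 × 36.8 = 5.52 cm³.
Total extruded = 19 + 2.67 + 5.52 = 27.19 cm³.
Mass: 27.19 × 1.24 → 33.7156 g.

33.7 g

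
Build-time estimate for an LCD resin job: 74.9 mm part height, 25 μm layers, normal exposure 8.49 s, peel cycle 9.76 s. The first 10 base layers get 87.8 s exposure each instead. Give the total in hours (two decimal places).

Layer count = ceil(74.9 / 0.025) = 2996.
Burn-in layers: 10 × (87.8 + 9.76) → 975.6 s.
Regular layers = 2986 × (8.49 + 9.76), so 54494.5 s.
Sum: 975.6 + 54494.5 = 55470.1 s → 15.41 hours.

15.41 hours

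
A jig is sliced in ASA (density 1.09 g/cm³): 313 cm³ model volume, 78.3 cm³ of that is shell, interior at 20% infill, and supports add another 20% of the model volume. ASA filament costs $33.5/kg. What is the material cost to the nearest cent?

Interior volume = 313 − 78.3, so 234.7 cm³.
Deposited infill = 0.20 × 234.7 = 46.94 cm³.
Support = 0.20 × 313, so 62.6 cm³.
Total extruded: 78.3 + 46.94 + 62.6 → 187.84 cm³.
Mass = 187.84 × 1.09, so 204.7456 g.
At $33.5/kg: 204.7456/1000 × 33.5 = $6.86.

$6.86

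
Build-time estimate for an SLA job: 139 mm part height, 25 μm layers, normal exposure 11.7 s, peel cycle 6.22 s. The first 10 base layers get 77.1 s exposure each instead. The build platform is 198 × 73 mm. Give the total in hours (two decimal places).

Layer count = ceil(139 / 0.025) = 5560.
Burn-in layers = 10 × (77.1 + 6.22), so 833.2 s.
Regular layers = 5550 × (11.7 + 6.22), so 99456 s.
Sum: 833.2 + 99456 = 100289.2 s → 27.86 hours.

27.86 hours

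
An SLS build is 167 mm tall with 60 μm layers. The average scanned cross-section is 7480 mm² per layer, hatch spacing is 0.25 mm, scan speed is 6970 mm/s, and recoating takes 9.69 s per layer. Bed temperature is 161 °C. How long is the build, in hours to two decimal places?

Number of layers: 167 / 0.06 → 2784 (rounded up).
Per-layer scan distance = 7480 / 0.25 = 29920 mm.
Laser time per layer: 29920 / 6970 → 4.2927 s.
Time per layer = 4.2927 + 9.69 = 13.9827 s.
2784 layers × 13.9827 s/layer = 38927.8368 s, i.e. 10.81 hours.

10.81 hours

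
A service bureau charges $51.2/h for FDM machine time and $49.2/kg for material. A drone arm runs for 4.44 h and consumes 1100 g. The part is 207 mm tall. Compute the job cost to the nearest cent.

$281.45

Machine-time cost = 51.2 × 4.44 = $227.328.
Material charge = 49.2 × 1100/1000 = $54.12.
Total = 227.328 + 54.12 = 281.448 ≈ $281.45.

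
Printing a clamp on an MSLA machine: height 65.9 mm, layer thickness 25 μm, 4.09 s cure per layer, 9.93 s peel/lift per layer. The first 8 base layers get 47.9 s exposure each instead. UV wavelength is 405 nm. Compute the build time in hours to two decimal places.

Layer count = ceil(65.9 / 0.025) = 2636.
Base layers = 8 × (47.9 + 9.93), so 462.64 s.
Normal layers = 2628 × (4.09 + 9.93), so 36844.56 s.
Sum: 462.64 + 36844.56 = 37307.2 s → 10.36 hours.

10.36 hours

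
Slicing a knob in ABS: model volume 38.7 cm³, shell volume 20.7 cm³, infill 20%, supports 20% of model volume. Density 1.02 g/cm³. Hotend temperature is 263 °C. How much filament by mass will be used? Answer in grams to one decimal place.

Volume inside the shell = 38.7 − 20.7 = 18 cm³.
Infill volume = 0.20 × 18, so 3.6 cm³.
Support: 0.20 × 38.7 → 7.74 cm³.
Total printed volume: 20.7 + 3.6 + 7.74 → 32.04 cm³.
Mass: 32.04 × 1.02 → 32.6808 g.

32.7 g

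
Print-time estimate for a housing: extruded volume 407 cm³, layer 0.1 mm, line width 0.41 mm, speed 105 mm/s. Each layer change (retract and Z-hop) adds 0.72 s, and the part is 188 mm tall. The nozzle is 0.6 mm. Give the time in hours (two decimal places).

Bead cross-section = 0.1 × 0.41 = 0.041 mm².
Path length: 407000 mm³ / 0.041 mm² → 9926829.3 mm.
Time extruding = 9926829.3 / 105 = 94541.2 s.
Number of layers: 188 / 0.1 → 1880 (rounded up).
Z-hop total: 1880 × 0.72 → 1353.6 s.
Altogether 94541.2 + 1353.6 = 95894.8 s, i.e. 26.64 hours.

26.64 hours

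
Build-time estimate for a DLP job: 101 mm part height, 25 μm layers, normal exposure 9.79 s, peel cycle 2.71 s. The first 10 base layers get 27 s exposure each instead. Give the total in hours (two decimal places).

Layers = ⌈101/0.025⌉ = 4040.
Bottom layers = 10 × (27 + 2.71) = 297.1 s.
Regular layers: 4030 × (9.79 + 2.71) → 50375 s.
Total = 297.1 + 50375 = 50672.1 s = 14.08 hours.

14.08 hours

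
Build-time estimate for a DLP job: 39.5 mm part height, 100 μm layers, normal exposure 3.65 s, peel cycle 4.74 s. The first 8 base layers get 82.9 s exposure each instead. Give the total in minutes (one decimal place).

Number of layers: 39.5 / 0.1 → 395 (rounded up).
Burn-in layers = 8 × (82.9 + 4.74) = 701.12 s.
Remaining layers = 387 × (3.65 + 4.74), so 3246.93 s.
Total = 701.12 + 3246.93 = 3948.05 s = 65.8 minutes.

65.8 minutes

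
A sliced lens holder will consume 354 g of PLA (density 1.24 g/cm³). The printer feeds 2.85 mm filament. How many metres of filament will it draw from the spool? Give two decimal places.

Volume = 354 g / 1.24 g·cm⁻³ = 285.4839 cm³ = 285483.9 mm³.
A = π r² = π × 1.425² = 6.3794 mm².
Length = 285483.9 / 6.3794 = 44750.9 mm = 44.75 m.

44.75 m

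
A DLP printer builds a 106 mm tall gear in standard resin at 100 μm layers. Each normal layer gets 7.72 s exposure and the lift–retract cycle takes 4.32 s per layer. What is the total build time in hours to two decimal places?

Layer count = ceil(106 / 0.1) = 1060.
Cycle time = 7.72 + 4.32, so 12.04 s.
Build time: 1060 × 12.04 s = 12762.4 s, i.e. 3.55 hours.

3.55 hours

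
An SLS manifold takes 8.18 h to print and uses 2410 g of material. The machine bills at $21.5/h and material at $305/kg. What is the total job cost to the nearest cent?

Machine cost = 21.5 × 8.18 = $175.87.
Material cost: 305 × 2410/1000 → $735.05.
Job cost: 175.87 + 735.05 = $910.92.

$910.92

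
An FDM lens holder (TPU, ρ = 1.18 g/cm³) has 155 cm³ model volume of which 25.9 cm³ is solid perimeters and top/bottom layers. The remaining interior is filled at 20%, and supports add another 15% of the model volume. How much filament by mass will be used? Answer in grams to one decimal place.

Infill region = 155 − 25.9 = 129.1 cm³.
Deposited infill: 0.20 × 129.1 → 25.82 cm³.
Support: 0.15 × 155 → 23.25 cm³.
Total extruded: 25.9 + 25.82 + 23.25 → 74.97 cm³.
Mass = 74.97 × 1.18, so 88.4646 g.

88.5 g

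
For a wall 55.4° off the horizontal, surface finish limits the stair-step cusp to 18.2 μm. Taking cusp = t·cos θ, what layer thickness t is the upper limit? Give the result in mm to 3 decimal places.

cos(55.4°) = 0.5678; t_max = 0.0182/0.5678 = 0.032 mm.

0.032 mm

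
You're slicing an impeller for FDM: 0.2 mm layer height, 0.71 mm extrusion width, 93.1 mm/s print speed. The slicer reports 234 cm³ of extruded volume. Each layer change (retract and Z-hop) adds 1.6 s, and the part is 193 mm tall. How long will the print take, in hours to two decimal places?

5.35 hours

Line area = 0.2 × 0.71 = 0.142 mm².
Toolpath length = 234 cm³ / 0.142 mm² = 234000 / 0.142 = 1647887.3 mm.
Print-move time = 1647887.3 / 93.1, so 17700.2 s.
Number of layers: 193 / 0.2 → 965 (rounded up).
Non-print overhead: 965 × 1.6 → 1544 s.
Total = 17700.2 + 1544 = 19244.2 s = 5.35 hours.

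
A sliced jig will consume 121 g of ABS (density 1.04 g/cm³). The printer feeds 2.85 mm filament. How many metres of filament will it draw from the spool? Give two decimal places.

18.24 m

Volume = 121 g / 1.04 g·cm⁻³ = 116.3462 cm³ = 116346.2 mm³.
Cross-section of 2.85 mm filament: π·(2.85/2)² = 6.3794 mm².
Length = 116346.2 / 6.3794 = 18237.8 mm = 18.24 m.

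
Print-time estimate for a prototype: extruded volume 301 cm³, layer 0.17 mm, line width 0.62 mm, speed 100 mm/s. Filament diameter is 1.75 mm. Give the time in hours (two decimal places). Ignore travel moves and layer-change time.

7.93 hours

Bead cross-section: 0.17 × 0.62 → 0.1054 mm².
Path length: 301000 mm³ / 0.1054 mm² → 2855787.5 mm.
Print-move time = 2855787.5 / 100, so 28557.9 s.
28557.9 s = 7.93 hours.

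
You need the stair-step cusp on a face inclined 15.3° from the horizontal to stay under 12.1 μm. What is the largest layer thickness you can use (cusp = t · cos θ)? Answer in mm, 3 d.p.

0.013 mm

cos(15.3°) = 0.9646; t_max = 0.0121/0.9646 = 0.013 mm.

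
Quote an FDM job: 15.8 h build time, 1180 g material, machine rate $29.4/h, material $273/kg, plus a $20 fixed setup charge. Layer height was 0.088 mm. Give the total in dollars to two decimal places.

Machine cost: 29.4 × 15.8 → $464.52.
Feedstock cost = 273 × 1180/1000 = $322.14.
Total = 464.52 + 322.14 + 20 = $806.66.

$806.66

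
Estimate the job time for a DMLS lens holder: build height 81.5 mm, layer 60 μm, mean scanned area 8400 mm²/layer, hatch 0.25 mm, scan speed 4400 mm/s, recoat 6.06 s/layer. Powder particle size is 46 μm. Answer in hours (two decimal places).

Number of layers: 81.5 / 0.06 → 1359 (rounded up).
Per-layer scan distance = 8400 / 0.25 = 33600 mm.
Per-layer scan time = 33600 / 4400, so 7.6364 s.
Time per layer: 7.6364 + 6.06 → 13.6964 s.
1359 layers × 13.6964 s/layer = 18613.4076 s, i.e. 5.17 hours.

5.17 hours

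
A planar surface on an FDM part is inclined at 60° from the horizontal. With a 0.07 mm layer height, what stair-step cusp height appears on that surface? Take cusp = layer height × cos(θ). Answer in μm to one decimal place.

35.0 μm

Cusp = layer height × cos(60°) = 0.07 × 0.5000 = 0.035 mm = 35.0 μm.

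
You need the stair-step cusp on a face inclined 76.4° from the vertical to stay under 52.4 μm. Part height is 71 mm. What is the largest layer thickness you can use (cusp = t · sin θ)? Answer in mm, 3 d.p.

0.054 mm

sin(76.4°) = 0.9720; t_max = 0.0524/0.9720 = 0.054 mm.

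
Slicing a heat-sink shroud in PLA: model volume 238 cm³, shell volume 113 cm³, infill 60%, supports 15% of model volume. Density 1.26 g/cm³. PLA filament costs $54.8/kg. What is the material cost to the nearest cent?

$15.45

Volume inside the shell: 238 − 113 → 125 cm³.
Infill deposited: 0.60 × 125 → 75 cm³.
Support = 0.15 × 238, so 35.7 cm³.
Deposited volume = 113 + 75 + 35.7 = 223.7 cm³.
Mass = 223.7 × 1.26 = 281.862 g.
At $54.8/kg: 281.862/1000 × 54.8 = $15.45.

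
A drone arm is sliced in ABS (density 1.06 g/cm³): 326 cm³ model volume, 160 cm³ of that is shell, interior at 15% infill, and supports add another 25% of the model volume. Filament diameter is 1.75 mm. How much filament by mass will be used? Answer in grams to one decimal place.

282.4 g

Infill region = 326 − 160, so 166 cm³.
Infill volume = 0.15 × 166, so 24.9 cm³.
Support: 0.25 × 326 → 81.5 cm³.
Total extruded: 160 + 24.9 + 81.5 → 266.4 cm³.
Mass = 266.4 × 1.06, so 282.384 g.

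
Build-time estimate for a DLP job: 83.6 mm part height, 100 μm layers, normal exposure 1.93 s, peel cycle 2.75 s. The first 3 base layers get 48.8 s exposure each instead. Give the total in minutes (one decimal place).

Number of layers: 83.6 / 0.1 → 836 (rounded up).
Burn-in layers = 3 × (48.8 + 2.75), so 154.65 s.
Remaining layers = 833 × (1.93 + 2.75), so 3898.44 s.
Total = 154.65 + 3898.44 = 4053.09 s = 67.6 minutes.

67.6 minutes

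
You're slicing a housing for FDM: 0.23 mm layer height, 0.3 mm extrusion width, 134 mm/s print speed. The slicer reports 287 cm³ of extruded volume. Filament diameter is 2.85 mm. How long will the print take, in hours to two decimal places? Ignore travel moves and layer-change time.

Line area = 0.23 × 0.3, so 0.069 mm².
Toolpath length = 287 cm³ / 0.069 mm² = 287000 / 0.069 = 4159420.3 mm.
Time extruding: 4159420.3 / 134 → 31040.5 s.
That's 31040.5 s → 8.62 hours.

8.62 hours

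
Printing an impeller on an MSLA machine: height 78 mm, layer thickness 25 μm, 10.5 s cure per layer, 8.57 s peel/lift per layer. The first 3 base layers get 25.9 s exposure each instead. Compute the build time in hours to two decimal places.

Number of layers: 78 / 0.025 → 3120 (rounded up).
Bottom layers: 3 × (25.9 + 8.57) → 103.41 s.
Regular layers = 3117 × (10.5 + 8.57), so 59441.19 s.
Sum: 103.41 + 59441.19 = 59544.6 s → 16.54 hours.

16.54 hours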